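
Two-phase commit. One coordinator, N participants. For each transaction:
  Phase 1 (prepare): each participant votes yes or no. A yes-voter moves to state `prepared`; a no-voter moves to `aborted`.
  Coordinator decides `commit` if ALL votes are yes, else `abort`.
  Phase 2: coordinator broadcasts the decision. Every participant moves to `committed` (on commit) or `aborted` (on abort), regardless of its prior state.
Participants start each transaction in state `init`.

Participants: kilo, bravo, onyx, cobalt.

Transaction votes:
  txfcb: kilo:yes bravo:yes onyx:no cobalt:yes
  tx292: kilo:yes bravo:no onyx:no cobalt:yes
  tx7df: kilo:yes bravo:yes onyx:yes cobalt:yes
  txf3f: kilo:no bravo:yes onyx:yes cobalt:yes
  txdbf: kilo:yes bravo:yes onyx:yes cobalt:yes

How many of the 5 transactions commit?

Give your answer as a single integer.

txfcb: no from onyx -> abort (commits=0)
tx292: no from bravo, onyx -> abort (commits=0)
tx7df: all yes -> commit (commits=1)
txf3f: no from kilo -> abort (commits=1)
txdbf: all yes -> commit (commits=2)

Answer: 2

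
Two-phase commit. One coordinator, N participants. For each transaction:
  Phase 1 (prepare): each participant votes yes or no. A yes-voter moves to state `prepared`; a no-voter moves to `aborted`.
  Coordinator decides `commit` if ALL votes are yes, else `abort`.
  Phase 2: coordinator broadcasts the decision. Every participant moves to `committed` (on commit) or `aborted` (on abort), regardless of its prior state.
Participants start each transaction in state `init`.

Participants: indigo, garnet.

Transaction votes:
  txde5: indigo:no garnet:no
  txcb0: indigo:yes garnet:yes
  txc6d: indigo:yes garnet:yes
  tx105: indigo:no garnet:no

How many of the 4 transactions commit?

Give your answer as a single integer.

Answer: 2

Derivation:
txde5: no from indigo, garnet -> abort (commits=0)
txcb0: all yes -> commit (commits=1)
txc6d: all yes -> commit (commits=2)
tx105: no from indigo, garnet -> abort (commits=2)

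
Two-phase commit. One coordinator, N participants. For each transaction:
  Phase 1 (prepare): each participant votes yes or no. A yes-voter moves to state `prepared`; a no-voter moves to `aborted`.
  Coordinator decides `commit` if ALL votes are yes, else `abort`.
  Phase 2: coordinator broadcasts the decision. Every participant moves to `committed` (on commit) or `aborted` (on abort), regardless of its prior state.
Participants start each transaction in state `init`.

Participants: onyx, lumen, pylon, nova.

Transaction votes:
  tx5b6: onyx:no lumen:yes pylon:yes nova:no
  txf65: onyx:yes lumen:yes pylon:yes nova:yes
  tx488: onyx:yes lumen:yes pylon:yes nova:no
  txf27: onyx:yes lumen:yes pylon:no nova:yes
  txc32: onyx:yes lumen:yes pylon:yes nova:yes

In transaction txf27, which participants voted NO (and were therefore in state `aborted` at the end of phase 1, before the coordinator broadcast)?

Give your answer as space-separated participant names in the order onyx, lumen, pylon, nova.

Answer: pylon

Derivation:
Txn txf27 phase 1: onyx yes -> prepared; lumen yes -> prepared; pylon no -> aborted; nova yes -> prepared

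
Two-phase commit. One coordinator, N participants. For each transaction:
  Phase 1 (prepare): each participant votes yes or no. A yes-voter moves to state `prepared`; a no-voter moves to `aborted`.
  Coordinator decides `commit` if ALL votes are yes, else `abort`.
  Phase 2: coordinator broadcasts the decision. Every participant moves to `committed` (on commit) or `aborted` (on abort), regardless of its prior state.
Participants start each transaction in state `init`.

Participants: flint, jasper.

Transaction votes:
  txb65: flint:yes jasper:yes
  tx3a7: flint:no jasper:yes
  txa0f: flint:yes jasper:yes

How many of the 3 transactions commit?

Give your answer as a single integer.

Answer: 2

Derivation:
txb65: all yes -> commit (commits=1)
tx3a7: no from flint -> abort (commits=1)
txa0f: all yes -> commit (commits=2)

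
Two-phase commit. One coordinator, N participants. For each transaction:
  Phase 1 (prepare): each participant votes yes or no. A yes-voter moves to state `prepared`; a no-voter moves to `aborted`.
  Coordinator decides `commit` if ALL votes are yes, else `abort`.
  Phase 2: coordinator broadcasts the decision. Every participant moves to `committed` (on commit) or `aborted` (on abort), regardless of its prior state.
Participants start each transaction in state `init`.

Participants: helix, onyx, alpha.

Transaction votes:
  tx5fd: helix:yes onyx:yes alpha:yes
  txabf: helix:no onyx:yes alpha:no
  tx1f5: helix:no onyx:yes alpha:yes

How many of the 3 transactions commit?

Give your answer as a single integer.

Answer: 1

Derivation:
tx5fd: all yes -> commit (commits=1)
txabf: no from helix, alpha -> abort (commits=1)
tx1f5: no from helix -> abort (commits=1)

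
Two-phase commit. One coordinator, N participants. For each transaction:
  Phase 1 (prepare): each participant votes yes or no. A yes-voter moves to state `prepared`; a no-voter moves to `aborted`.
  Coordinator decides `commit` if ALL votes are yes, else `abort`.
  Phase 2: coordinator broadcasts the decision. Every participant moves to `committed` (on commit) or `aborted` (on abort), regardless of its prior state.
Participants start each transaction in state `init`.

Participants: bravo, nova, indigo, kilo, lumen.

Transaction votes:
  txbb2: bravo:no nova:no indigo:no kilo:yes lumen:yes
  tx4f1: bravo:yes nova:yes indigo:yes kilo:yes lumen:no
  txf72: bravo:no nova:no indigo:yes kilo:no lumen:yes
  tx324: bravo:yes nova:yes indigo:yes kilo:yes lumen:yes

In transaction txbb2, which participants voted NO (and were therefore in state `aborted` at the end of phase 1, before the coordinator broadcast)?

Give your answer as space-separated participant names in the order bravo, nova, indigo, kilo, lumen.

Txn txbb2 phase 1: bravo no -> aborted; nova no -> aborted; indigo no -> aborted; kilo yes -> prepared; lumen yes -> prepared

Answer: bravo nova indigo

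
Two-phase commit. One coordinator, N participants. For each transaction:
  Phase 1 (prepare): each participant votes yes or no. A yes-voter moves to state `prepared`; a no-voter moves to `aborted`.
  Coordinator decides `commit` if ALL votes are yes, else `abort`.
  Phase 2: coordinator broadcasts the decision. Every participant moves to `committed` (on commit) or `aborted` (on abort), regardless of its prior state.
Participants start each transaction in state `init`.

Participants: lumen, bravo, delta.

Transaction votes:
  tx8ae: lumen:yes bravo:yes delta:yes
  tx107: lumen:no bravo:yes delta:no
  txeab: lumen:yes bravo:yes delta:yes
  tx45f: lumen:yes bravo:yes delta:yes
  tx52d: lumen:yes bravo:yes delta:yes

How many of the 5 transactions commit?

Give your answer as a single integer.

tx8ae: all yes -> commit (commits=1)
tx107: no from lumen, delta -> abort (commits=1)
txeab: all yes -> commit (commits=2)
tx45f: all yes -> commit (commits=3)
tx52d: all yes -> commit (commits=4)

Answer: 4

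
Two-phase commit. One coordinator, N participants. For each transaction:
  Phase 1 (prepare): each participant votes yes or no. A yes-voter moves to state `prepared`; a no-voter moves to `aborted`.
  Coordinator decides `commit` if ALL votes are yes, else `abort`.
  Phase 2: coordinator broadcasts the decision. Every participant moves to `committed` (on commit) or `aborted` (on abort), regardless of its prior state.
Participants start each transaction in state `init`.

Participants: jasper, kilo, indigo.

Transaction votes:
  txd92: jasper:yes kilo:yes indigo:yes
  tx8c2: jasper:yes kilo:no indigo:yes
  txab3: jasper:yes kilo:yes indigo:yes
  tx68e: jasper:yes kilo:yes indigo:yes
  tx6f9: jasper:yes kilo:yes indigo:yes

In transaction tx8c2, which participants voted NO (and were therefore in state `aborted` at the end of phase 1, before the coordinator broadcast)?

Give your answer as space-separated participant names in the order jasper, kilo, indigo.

Txn tx8c2 phase 1: jasper yes -> prepared; kilo no -> aborted; indigo yes -> prepared

Answer: kilo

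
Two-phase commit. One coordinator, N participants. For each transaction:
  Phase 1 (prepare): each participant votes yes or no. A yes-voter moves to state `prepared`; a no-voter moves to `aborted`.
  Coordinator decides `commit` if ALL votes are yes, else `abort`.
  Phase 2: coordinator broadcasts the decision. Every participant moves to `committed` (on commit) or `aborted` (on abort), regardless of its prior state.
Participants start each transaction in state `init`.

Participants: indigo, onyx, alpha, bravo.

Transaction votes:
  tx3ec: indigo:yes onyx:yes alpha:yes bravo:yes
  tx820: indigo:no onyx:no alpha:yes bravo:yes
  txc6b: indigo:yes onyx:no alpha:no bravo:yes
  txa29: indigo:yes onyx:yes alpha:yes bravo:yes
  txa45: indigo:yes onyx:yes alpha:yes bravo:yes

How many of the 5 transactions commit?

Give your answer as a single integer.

tx3ec: all yes -> commit (commits=1)
tx820: no from indigo, onyx -> abort (commits=1)
txc6b: no from onyx, alpha -> abort (commits=1)
txa29: all yes -> commit (commits=2)
txa45: all yes -> commit (commits=3)

Answer: 3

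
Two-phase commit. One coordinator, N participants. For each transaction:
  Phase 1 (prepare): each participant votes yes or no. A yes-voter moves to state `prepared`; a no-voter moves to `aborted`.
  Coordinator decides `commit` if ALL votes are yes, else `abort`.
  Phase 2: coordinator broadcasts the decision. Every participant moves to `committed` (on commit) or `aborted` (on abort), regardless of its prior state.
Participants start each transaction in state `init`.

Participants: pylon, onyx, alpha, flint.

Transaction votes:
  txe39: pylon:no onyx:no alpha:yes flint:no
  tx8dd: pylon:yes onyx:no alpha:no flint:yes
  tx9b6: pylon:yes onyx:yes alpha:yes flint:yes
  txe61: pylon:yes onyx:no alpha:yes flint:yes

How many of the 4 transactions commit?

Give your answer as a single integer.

Answer: 1

Derivation:
txe39: no from pylon, onyx, flint -> abort (commits=0)
tx8dd: no from onyx, alpha -> abort (commits=0)
tx9b6: all yes -> commit (commits=1)
txe61: no from onyx -> abort (commits=1)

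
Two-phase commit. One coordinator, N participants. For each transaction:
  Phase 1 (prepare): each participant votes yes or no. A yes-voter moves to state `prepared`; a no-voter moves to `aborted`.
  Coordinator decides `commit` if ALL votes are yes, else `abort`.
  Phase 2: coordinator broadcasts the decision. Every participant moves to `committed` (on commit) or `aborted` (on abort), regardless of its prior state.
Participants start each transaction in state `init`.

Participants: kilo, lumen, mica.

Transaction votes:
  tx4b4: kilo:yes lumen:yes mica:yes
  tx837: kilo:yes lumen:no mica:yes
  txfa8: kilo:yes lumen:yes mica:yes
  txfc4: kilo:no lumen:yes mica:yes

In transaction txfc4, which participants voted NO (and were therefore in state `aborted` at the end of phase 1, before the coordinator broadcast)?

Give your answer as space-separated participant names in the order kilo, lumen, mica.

Txn txfc4 phase 1: kilo no -> aborted; lumen yes -> prepared; mica yes -> prepared

Answer: kilo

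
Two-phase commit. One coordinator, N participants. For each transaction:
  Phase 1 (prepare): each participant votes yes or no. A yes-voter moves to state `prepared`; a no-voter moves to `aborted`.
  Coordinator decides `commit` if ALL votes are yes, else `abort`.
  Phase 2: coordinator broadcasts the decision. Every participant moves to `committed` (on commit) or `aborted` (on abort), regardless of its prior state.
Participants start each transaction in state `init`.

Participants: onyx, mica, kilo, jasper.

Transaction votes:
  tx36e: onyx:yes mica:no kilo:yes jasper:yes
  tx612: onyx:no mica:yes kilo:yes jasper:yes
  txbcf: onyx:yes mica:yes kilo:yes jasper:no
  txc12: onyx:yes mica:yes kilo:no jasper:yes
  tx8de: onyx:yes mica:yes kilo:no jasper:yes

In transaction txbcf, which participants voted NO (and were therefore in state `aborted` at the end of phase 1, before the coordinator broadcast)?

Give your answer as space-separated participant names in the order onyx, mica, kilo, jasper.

Txn txbcf phase 1: onyx yes -> prepared; mica yes -> prepared; kilo yes -> prepared; jasper no -> aborted

Answer: jasper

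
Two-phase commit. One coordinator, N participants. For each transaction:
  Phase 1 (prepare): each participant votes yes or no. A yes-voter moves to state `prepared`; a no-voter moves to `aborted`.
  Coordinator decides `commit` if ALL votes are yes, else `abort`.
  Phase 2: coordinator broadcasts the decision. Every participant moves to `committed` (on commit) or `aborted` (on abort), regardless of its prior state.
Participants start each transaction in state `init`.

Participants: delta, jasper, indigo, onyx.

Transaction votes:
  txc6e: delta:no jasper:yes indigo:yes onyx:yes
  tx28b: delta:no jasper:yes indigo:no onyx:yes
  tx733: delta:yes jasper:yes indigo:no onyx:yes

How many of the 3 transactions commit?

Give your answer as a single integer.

txc6e: no from delta -> abort (commits=0)
tx28b: no from delta, indigo -> abort (commits=0)
tx733: no from indigo -> abort (commits=0)

Answer: 0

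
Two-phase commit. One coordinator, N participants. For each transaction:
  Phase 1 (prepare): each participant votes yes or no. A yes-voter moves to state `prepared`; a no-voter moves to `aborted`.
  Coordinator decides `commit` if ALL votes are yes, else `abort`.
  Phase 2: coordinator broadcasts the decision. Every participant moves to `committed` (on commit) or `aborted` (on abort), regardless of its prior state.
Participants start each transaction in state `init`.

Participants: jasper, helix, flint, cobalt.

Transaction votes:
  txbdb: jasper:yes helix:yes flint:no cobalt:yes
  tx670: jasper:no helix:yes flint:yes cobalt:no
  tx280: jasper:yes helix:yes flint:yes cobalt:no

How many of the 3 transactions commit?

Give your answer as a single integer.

txbdb: no from flint -> abort (commits=0)
tx670: no from jasper, cobalt -> abort (commits=0)
tx280: no from cobalt -> abort (commits=0)

Answer: 0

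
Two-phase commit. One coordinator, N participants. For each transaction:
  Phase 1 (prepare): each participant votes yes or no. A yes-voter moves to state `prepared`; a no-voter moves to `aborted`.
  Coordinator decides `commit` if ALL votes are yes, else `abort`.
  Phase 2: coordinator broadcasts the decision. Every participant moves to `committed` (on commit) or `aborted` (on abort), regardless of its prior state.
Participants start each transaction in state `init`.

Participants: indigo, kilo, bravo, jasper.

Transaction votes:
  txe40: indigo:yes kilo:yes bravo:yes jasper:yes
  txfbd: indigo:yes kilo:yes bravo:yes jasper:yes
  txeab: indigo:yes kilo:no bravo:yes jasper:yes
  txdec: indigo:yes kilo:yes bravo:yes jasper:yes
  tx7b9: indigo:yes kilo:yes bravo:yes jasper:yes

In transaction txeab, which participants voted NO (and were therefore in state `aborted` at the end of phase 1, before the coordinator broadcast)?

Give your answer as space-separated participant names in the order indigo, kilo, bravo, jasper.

Txn txeab phase 1: indigo yes -> prepared; kilo no -> aborted; bravo yes -> prepared; jasper yes -> prepared

Answer: kilo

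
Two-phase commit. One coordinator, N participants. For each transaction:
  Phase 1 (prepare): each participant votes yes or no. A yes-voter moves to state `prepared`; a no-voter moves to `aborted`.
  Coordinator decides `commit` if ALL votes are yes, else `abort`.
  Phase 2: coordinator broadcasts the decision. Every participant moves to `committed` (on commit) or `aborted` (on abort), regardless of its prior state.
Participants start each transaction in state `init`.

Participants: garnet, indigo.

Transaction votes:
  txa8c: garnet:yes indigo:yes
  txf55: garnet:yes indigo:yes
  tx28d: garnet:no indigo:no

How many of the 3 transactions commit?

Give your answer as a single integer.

Answer: 2

Derivation:
txa8c: all yes -> commit (commits=1)
txf55: all yes -> commit (commits=2)
tx28d: no from garnet, indigo -> abort (commits=2)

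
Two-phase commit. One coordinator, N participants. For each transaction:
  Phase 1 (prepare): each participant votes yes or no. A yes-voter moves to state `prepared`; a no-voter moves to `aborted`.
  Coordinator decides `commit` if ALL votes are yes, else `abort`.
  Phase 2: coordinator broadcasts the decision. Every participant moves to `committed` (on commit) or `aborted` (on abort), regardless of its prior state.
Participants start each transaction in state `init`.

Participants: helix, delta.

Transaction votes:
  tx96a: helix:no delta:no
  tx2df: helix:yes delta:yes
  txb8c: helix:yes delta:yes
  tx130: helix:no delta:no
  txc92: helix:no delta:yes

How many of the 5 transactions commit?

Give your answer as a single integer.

tx96a: no from helix, delta -> abort (commits=0)
tx2df: all yes -> commit (commits=1)
txb8c: all yes -> commit (commits=2)
tx130: no from helix, delta -> abort (commits=2)
txc92: no from helix -> abort (commits=2)

Answer: 2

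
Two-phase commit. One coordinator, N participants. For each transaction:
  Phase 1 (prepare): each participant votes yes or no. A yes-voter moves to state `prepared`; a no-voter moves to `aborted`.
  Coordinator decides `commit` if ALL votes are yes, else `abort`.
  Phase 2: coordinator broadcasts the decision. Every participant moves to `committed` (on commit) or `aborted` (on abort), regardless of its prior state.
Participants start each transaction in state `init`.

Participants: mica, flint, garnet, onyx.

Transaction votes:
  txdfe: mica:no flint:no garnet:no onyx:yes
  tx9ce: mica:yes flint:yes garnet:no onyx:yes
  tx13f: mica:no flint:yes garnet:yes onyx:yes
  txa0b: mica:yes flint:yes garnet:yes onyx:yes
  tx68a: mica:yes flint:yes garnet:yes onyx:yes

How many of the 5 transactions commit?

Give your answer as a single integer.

txdfe: no from mica, flint, garnet -> abort (commits=0)
tx9ce: no from garnet -> abort (commits=0)
tx13f: no from mica -> abort (commits=0)
txa0b: all yes -> commit (commits=1)
tx68a: all yes -> commit (commits=2)

Answer: 2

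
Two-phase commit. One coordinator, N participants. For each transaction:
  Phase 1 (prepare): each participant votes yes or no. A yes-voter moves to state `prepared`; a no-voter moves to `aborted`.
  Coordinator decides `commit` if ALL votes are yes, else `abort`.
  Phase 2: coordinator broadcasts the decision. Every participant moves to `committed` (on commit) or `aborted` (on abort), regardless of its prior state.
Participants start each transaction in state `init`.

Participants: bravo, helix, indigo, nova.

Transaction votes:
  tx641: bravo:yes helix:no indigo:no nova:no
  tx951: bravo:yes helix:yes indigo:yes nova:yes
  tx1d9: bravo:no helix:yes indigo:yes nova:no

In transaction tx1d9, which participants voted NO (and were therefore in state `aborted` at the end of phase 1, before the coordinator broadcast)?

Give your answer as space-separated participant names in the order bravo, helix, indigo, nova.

Answer: bravo nova

Derivation:
Txn tx1d9 phase 1: bravo no -> aborted; helix yes -> prepared; indigo yes -> prepared; nova no -> aborted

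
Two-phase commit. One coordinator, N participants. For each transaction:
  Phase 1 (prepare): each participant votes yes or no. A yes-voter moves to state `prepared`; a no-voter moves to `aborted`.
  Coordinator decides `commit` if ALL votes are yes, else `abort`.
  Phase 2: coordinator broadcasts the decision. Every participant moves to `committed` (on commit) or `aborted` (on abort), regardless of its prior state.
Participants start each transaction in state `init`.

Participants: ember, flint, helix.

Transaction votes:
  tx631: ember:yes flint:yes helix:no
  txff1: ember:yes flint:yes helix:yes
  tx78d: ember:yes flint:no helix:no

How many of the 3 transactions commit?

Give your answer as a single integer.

Answer: 1

Derivation:
tx631: no from helix -> abort (commits=0)
txff1: all yes -> commit (commits=1)
tx78d: no from flint, helix -> abort (commits=1)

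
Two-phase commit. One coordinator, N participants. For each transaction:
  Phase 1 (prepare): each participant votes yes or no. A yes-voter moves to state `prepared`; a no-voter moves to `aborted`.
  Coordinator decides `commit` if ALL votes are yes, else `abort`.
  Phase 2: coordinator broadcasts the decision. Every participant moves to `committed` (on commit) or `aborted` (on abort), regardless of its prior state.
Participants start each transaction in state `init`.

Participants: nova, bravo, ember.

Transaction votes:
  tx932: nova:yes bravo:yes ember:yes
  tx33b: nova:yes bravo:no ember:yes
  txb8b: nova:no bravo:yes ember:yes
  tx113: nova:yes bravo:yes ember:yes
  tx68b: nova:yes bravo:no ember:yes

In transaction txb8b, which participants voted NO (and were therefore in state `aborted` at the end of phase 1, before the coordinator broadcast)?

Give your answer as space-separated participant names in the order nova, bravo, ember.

Answer: nova

Derivation:
Txn txb8b phase 1: nova no -> aborted; bravo yes -> prepared; ember yes -> prepared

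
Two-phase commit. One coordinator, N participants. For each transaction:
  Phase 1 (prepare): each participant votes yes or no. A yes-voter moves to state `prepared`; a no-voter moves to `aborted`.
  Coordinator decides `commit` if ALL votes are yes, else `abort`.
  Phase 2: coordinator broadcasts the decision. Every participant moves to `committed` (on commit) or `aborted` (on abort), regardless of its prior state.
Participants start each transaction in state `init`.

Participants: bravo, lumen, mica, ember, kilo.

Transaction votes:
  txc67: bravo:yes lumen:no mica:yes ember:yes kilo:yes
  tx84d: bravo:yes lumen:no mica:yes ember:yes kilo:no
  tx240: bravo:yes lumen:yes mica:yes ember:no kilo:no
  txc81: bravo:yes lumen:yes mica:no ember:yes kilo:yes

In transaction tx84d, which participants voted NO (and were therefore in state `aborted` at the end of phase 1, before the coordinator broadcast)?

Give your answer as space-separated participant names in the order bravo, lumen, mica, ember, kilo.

Answer: lumen kilo

Derivation:
Txn tx84d phase 1: bravo yes -> prepared; lumen no -> aborted; mica yes -> prepared; ember yes -> prepared; kilo no -> aborted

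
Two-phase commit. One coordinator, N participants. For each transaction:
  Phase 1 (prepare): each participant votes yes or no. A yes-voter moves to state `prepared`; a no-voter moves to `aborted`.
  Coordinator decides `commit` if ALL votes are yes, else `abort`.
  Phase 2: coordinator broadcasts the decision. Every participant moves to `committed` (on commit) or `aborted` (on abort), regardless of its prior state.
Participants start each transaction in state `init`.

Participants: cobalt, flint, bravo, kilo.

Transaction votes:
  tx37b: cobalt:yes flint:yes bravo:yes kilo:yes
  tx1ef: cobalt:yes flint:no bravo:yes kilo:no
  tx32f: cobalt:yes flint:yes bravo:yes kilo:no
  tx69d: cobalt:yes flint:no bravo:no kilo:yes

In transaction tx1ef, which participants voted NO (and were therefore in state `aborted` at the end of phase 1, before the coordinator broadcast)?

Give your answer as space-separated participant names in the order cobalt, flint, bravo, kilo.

Answer: flint kilo

Derivation:
Txn tx1ef phase 1: cobalt yes -> prepared; flint no -> aborted; bravo yes -> prepared; kilo no -> aborted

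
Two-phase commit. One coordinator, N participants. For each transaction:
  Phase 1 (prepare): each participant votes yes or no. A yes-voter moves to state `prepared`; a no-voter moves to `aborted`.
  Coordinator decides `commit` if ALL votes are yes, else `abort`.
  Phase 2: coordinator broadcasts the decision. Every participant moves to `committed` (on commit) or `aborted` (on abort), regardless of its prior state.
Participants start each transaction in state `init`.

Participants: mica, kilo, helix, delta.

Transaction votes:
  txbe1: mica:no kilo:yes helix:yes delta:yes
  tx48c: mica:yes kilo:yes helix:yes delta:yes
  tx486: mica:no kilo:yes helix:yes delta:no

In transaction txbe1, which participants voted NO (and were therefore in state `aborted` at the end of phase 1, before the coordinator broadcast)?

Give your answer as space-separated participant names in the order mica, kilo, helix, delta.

Answer: mica

Derivation:
Txn txbe1 phase 1: mica no -> aborted; kilo yes -> prepared; helix yes -> prepared; delta yes -> prepared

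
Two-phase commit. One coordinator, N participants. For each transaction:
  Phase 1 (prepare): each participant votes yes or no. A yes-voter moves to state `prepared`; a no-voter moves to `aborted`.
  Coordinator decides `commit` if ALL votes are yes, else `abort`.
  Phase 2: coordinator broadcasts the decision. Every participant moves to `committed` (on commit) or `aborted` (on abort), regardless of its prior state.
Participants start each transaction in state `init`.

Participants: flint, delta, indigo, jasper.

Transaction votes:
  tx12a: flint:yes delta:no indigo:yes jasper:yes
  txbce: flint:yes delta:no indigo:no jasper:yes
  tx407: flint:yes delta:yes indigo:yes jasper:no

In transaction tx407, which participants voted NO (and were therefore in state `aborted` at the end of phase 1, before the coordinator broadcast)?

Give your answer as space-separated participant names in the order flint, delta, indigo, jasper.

Txn tx407 phase 1: flint yes -> prepared; delta yes -> prepared; indigo yes -> prepared; jasper no -> aborted

Answer: jasper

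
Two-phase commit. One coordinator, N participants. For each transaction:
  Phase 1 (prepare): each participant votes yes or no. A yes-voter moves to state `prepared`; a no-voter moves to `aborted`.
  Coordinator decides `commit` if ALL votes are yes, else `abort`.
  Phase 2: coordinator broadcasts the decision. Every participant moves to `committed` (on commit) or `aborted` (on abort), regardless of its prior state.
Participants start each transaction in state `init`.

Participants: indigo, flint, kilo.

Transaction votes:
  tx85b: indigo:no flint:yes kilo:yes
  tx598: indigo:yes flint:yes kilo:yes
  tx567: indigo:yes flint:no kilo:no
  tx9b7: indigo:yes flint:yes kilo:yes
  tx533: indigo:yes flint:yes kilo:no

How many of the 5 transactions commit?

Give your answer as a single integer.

tx85b: no from indigo -> abort (commits=0)
tx598: all yes -> commit (commits=1)
tx567: no from flint, kilo -> abort (commits=1)
tx9b7: all yes -> commit (commits=2)
tx533: no from kilo -> abort (commits=2)

Answer: 2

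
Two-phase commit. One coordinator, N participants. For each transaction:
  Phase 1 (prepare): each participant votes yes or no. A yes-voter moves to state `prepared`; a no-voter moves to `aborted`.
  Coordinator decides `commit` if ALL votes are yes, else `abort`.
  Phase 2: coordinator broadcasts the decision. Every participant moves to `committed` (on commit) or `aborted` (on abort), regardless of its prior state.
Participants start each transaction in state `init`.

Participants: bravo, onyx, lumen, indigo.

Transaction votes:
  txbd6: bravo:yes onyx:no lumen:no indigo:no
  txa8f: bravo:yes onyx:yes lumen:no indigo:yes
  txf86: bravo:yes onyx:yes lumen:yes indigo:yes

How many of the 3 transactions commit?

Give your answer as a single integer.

txbd6: no from onyx, lumen, indigo -> abort (commits=0)
txa8f: no from lumen -> abort (commits=0)
txf86: all yes -> commit (commits=1)

Answer: 1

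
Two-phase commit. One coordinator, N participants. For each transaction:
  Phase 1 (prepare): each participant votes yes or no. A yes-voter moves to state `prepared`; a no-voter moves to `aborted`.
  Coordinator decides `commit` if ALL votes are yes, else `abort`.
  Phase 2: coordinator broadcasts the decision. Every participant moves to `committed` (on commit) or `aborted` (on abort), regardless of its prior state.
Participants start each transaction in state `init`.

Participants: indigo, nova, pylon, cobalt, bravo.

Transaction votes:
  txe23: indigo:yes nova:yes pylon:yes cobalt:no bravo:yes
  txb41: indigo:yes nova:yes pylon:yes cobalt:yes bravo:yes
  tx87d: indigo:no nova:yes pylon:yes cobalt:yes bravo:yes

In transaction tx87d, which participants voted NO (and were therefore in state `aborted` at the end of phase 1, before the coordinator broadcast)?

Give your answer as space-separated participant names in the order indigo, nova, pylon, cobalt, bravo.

Answer: indigo

Derivation:
Txn tx87d phase 1: indigo no -> aborted; nova yes -> prepared; pylon yes -> prepared; cobalt yes -> prepared; bravo yes -> prepared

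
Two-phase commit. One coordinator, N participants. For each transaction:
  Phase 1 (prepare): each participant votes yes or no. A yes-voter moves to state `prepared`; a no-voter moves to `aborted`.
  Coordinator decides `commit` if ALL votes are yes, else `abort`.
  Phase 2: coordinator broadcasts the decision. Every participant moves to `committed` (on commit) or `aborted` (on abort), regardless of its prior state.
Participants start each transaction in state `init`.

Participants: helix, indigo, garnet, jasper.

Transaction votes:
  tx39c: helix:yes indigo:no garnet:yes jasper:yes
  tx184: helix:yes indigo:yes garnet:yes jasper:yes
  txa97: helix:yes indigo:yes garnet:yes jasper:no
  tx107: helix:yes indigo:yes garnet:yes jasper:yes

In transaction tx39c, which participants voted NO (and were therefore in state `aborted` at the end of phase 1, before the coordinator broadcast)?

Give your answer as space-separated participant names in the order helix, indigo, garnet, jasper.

Answer: indigo

Derivation:
Txn tx39c phase 1: helix yes -> prepared; indigo no -> aborted; garnet yes -> prepared; jasper yes -> prepared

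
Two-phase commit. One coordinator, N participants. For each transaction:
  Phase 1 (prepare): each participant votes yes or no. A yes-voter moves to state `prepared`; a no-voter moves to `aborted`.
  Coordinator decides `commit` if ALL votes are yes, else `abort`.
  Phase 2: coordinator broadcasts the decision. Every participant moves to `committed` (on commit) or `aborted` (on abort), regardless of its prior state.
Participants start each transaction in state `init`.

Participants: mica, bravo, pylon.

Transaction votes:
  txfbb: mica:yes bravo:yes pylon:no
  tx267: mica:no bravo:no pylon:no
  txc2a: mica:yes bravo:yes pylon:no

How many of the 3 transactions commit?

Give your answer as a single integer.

Answer: 0

Derivation:
txfbb: no from pylon -> abort (commits=0)
tx267: no from mica, bravo, pylon -> abort (commits=0)
txc2a: no from pylon -> abort (commits=0)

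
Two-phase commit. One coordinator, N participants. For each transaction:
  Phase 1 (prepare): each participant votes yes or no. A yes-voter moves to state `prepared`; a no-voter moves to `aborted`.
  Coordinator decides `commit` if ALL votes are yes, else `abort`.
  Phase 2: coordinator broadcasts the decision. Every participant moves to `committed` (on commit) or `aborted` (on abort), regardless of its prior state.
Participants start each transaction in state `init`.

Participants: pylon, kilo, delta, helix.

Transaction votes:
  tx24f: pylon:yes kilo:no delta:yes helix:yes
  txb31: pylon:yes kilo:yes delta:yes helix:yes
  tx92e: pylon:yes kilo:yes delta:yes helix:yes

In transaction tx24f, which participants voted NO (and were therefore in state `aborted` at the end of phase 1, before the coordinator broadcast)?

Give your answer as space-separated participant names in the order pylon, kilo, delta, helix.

Answer: kilo

Derivation:
Txn tx24f phase 1: pylon yes -> prepared; kilo no -> aborted; delta yes -> prepared; helix yes -> prepared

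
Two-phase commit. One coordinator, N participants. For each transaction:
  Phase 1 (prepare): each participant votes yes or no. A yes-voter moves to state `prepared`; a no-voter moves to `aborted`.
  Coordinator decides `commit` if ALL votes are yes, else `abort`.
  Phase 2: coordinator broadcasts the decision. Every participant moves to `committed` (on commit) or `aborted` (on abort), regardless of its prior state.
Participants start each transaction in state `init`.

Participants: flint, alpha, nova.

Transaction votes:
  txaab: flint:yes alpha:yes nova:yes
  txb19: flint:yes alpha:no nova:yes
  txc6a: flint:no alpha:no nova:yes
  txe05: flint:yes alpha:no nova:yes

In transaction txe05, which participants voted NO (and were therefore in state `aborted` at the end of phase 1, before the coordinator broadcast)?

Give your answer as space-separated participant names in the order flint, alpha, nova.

Answer: alpha

Derivation:
Txn txe05 phase 1: flint yes -> prepared; alpha no -> aborted; nova yes -> prepared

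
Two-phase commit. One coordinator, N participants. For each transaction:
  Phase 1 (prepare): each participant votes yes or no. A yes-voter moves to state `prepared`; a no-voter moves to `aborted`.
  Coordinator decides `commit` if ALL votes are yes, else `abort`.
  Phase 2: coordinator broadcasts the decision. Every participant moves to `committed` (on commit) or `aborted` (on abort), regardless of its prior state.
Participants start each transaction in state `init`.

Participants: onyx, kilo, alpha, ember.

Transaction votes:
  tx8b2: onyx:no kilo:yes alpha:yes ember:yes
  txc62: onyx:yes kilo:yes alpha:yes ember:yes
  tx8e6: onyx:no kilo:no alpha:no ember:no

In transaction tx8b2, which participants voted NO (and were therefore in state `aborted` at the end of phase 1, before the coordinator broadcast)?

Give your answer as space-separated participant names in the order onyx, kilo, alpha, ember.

Answer: onyx

Derivation:
Txn tx8b2 phase 1: onyx no -> aborted; kilo yes -> prepared; alpha yes -> prepared; ember yes -> prepared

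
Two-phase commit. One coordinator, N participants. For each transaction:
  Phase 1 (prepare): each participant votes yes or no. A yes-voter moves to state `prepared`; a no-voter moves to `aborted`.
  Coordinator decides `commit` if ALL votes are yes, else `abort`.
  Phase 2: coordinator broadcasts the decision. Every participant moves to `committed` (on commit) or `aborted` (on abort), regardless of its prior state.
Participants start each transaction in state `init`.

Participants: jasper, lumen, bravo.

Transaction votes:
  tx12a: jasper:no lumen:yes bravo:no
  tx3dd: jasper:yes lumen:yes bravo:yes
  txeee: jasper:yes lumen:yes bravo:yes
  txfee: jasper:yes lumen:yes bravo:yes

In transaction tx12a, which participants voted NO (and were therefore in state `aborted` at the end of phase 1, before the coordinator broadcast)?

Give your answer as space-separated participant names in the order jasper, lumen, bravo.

Txn tx12a phase 1: jasper no -> aborted; lumen yes -> prepared; bravo no -> aborted

Answer: jasper bravo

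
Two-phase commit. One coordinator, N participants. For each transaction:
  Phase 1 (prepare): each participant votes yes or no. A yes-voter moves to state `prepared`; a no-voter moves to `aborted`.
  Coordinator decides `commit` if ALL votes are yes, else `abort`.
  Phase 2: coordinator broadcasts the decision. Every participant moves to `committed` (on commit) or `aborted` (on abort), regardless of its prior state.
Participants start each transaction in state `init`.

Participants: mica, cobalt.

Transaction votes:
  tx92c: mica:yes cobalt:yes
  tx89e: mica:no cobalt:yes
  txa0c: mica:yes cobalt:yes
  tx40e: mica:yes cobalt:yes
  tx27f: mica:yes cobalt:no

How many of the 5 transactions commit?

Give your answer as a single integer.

Answer: 3

Derivation:
tx92c: all yes -> commit (commits=1)
tx89e: no from mica -> abort (commits=1)
txa0c: all yes -> commit (commits=2)
tx40e: all yes -> commit (commits=3)
tx27f: no from cobalt -> abort (commits=3)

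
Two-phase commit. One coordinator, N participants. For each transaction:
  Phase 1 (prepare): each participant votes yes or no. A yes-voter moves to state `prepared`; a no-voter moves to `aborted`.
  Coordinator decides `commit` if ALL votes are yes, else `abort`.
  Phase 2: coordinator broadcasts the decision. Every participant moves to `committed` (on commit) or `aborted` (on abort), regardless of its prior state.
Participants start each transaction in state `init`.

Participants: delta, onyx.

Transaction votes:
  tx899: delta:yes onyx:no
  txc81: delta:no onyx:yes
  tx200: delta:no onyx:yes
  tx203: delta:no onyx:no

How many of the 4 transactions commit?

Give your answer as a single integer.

tx899: no from onyx -> abort (commits=0)
txc81: no from delta -> abort (commits=0)
tx200: no from delta -> abort (commits=0)
tx203: no from delta, onyx -> abort (commits=0)

Answer: 0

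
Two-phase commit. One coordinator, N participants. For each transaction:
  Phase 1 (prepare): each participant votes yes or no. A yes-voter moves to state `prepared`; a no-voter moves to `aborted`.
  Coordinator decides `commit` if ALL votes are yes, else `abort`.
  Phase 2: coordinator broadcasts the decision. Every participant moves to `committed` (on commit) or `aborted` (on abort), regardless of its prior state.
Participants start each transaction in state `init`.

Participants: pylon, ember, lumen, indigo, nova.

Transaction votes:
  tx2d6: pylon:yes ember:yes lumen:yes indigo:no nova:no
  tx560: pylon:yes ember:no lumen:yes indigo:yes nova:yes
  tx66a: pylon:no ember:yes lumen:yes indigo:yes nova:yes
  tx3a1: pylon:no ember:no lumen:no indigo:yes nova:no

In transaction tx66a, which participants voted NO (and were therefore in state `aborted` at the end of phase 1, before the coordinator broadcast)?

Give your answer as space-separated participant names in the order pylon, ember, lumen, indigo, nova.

Answer: pylon

Derivation:
Txn tx66a phase 1: pylon no -> aborted; ember yes -> prepared; lumen yes -> prepared; indigo yes -> prepared; nova yes -> prepared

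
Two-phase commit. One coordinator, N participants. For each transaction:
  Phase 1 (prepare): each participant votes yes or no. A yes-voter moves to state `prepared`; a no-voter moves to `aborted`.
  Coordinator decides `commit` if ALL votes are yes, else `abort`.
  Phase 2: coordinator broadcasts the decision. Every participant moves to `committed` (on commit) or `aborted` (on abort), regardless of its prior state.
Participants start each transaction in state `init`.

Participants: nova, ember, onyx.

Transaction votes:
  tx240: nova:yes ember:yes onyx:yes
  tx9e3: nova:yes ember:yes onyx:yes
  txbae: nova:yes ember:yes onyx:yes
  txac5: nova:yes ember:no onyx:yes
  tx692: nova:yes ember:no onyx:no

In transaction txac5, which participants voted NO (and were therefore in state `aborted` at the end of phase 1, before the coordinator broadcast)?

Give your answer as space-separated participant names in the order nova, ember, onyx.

Answer: ember

Derivation:
Txn txac5 phase 1: nova yes -> prepared; ember no -> aborted; onyx yes -> prepared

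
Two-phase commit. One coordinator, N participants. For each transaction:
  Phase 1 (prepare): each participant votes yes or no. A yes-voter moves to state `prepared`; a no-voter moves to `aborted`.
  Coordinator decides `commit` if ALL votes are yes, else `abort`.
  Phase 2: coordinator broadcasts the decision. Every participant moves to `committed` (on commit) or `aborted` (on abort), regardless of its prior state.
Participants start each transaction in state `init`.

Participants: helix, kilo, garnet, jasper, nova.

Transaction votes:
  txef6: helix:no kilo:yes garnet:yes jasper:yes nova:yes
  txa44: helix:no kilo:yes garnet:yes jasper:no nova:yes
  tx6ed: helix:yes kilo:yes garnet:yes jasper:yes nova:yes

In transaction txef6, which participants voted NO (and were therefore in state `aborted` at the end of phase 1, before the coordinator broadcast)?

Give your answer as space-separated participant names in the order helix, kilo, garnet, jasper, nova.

Txn txef6 phase 1: helix no -> aborted; kilo yes -> prepared; garnet yes -> prepared; jasper yes -> prepared; nova yes -> prepared

Answer: helix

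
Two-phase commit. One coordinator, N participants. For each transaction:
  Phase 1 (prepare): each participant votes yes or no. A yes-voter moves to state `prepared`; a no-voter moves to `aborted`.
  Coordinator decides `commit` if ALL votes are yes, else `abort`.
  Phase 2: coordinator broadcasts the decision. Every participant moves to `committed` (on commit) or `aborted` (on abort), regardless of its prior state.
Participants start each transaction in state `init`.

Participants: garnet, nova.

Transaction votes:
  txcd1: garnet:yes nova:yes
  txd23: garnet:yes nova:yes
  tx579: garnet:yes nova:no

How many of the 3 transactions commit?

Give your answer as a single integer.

Answer: 2

Derivation:
txcd1: all yes -> commit (commits=1)
txd23: all yes -> commit (commits=2)
tx579: no from nova -> abort (commits=2)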